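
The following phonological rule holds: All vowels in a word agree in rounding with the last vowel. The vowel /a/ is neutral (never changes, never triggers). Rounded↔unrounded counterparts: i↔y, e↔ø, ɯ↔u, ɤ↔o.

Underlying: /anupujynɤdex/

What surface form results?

[anɯpɯjinɤdex]

/u/ harmonizes with /e/ ([-round]) → [ɯ]
/u/ harmonizes with /e/ ([-round]) → [ɯ]
/y/ harmonizes with /e/ ([-round]) → [i]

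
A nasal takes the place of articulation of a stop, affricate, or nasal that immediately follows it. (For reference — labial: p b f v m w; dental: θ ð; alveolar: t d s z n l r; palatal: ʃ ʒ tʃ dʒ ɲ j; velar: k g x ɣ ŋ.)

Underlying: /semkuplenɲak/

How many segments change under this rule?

/m/ before /k/ (velar) → [ŋ]
/n/ before /ɲ/ (palatal) → [ɲ]
2 segments change.

2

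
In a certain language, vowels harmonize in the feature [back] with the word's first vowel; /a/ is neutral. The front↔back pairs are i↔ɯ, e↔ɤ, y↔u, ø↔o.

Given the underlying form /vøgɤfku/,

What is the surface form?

/ɤ/ harmonizes with /ø/ ([-back]) → [e]
/u/ harmonizes with /ø/ ([-back]) → [y]

[vøgefky]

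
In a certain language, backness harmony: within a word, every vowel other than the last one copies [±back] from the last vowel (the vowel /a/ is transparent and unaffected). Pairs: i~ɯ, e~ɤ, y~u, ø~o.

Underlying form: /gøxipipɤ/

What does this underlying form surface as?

[goxɯpɯpɤ]

/ø/ harmonizes with /ɤ/ ([+back]) → [o]
/i/ harmonizes with /ɤ/ ([+back]) → [ɯ]
/i/ harmonizes with /ɤ/ ([+back]) → [ɯ]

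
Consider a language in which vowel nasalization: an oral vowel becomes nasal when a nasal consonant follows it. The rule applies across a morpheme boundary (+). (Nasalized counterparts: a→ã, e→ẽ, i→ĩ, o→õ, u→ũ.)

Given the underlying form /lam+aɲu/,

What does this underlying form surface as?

/a/ before nasal /m/ → [ã]
/a/ before nasal /ɲ/ → [ã]

[lãm+ãɲu]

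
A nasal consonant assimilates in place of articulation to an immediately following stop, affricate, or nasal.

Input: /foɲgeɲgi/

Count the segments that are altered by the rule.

/ɲ/ before /g/ (velar) → [ŋ]
/ɲ/ before /g/ (velar) → [ŋ]
2 segments change.

2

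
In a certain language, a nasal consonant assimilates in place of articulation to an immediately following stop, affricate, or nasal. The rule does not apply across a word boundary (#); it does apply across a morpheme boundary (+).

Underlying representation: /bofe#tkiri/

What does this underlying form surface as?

[bofe#tkiri]

no segment meets the rule's conditions; no change.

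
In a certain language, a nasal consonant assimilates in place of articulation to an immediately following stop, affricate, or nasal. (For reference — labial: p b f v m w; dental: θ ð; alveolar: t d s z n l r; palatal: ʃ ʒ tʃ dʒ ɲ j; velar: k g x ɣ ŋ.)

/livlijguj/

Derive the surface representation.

no segment meets the rule's conditions; no change.

[livlijguj]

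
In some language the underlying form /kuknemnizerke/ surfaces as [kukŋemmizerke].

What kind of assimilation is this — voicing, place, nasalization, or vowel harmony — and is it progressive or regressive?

place assimilation, progressive

/n/→[ŋ] /n/→[m].
Each target copies a feature from the preceding segment, so the direction is progressive.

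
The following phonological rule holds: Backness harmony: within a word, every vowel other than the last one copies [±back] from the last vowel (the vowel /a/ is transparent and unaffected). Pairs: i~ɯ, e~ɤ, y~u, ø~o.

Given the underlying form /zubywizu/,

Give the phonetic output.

/y/ harmonizes with /u/ ([+back]) → [u]
/i/ harmonizes with /u/ ([+back]) → [ɯ]

[zubuwɯzu]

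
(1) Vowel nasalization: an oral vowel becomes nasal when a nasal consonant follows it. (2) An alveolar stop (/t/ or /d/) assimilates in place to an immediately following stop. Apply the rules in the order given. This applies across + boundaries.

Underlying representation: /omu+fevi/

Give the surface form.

Rule 1: /o/ before nasal /m/ → [õ]
After rule 1: õmu+fevi
Rule 2: no segment meets the rule's conditions; no change.

[õmu+fevi]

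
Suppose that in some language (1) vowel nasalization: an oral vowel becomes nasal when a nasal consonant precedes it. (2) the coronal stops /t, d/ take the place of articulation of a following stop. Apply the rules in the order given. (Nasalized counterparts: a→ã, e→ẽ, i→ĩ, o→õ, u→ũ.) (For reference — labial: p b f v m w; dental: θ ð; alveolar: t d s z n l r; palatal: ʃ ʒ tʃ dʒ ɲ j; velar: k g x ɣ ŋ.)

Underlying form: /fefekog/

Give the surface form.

Rule 1: no segment meets the rule's conditions; no change.
After rule 1: fefekog
Rule 2: no segment meets the rule's conditions; no change.

[fefekog]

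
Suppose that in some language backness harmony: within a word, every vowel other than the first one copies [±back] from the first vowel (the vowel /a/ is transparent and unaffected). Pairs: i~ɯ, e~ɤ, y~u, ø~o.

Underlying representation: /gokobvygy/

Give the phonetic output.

[gokobvugu]

/y/ harmonizes with /o/ ([+back]) → [u]
/y/ harmonizes with /o/ ([+back]) → [u]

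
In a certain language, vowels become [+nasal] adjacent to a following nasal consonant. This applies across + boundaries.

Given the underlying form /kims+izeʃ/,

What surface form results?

[kĩms+izeʃ]

/i/ before nasal /m/ → [ĩ]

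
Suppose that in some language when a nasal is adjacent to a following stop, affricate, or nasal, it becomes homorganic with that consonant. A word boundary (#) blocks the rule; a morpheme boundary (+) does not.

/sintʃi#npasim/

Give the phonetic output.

/n/ before /tʃ/ (palatal) → [ɲ]
/n/ before /p/ (labial) → [m]

[siɲtʃi#mpasim]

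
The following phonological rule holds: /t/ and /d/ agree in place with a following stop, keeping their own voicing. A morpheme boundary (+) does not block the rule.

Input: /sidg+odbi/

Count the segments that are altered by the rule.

2

/d/ before /g/ (velar) → [g]
/d/ before /b/ (labial) → [b]
2 segments change.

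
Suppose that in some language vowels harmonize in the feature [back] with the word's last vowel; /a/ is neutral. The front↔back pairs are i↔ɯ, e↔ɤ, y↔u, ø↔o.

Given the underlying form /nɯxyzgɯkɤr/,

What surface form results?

/y/ harmonizes with /ɤ/ ([+back]) → [u]

[nɯxuzgɯkɤr]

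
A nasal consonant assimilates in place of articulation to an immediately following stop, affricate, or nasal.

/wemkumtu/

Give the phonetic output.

/m/ before /k/ (velar) → [ŋ]
/m/ before /t/ (alveolar) → [n]

[weŋkuntu]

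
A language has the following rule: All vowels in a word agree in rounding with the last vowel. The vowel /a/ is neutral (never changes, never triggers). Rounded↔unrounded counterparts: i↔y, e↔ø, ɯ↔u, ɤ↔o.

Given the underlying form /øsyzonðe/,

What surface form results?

/ø/ harmonizes with /e/ ([-round]) → [e]
/y/ harmonizes with /e/ ([-round]) → [i]
/o/ harmonizes with /e/ ([-round]) → [ɤ]

[esizɤnðe]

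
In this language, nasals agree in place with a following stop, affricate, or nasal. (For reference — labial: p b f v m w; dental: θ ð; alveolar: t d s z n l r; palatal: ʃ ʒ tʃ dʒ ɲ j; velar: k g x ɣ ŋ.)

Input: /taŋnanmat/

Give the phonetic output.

[tannammat]

/ŋ/ before /n/ (alveolar) → [n]
/n/ before /m/ (labial) → [m]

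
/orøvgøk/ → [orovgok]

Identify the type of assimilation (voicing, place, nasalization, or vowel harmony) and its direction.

/ø/→[o] /ø/→[o].
Vowels agree with the first vowel, so the harmony is progressive.

vowel harmony, progressive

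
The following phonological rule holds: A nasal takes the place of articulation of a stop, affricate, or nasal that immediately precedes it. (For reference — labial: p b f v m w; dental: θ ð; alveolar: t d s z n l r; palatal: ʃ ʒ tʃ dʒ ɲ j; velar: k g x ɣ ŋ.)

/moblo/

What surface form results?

no segment meets the rule's conditions; no change.

[moblo]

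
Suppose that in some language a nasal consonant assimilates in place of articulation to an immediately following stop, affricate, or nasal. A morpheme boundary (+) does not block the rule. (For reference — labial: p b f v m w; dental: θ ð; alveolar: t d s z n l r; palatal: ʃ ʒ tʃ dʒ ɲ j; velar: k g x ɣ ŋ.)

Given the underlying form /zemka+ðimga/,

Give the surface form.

/m/ before /k/ (velar) → [ŋ]
/m/ before /g/ (velar) → [ŋ]

[zeŋka+ðiŋga]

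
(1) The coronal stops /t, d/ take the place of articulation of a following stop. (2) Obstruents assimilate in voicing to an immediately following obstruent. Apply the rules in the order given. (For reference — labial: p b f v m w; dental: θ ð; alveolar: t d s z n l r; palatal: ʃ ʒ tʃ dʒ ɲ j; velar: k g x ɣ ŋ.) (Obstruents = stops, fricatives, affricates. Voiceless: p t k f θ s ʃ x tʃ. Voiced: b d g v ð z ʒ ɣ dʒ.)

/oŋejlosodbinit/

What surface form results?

[oŋejlosobbinit]

Rule 1: /d/ before /b/ (labial) → [b]
After rule 1: oŋejlosobbinit
Rule 2: no segment meets the rule's conditions; no change.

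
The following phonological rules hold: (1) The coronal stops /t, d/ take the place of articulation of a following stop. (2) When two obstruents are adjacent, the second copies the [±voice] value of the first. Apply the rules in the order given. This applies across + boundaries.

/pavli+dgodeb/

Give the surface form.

[pavli+ggodeb]

Rule 1: /d/ before /g/ (velar) → [g]
After rule 1: pavli+ggodeb
Rule 2: no segment meets the rule's conditions; no change.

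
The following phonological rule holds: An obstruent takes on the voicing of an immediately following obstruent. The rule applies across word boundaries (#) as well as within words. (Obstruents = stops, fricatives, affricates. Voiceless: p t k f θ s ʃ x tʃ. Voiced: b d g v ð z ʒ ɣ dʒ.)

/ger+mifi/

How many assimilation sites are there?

0

No segment meets the rule's conditions.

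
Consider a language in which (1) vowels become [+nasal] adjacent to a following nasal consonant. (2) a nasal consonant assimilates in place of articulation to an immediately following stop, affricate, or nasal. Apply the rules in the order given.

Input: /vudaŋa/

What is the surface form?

[vudãŋa]

Rule 1: /a/ before nasal /ŋ/ → [ã]
After rule 1: vudãŋa
Rule 2: no segment meets the rule's conditions; no change.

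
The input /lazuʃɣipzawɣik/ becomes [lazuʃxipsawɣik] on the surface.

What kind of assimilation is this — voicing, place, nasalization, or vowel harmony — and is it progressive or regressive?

voicing assimilation, progressive

/ɣ/→[x] /z/→[s].
Each target copies a feature from the preceding segment, so the direction is progressive.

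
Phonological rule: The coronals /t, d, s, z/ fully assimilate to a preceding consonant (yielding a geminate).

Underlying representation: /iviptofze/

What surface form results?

/t/ after /p/ → [p] (total assimilation)
/z/ after /f/ → [f] (total assimilation)

[ivippoffe]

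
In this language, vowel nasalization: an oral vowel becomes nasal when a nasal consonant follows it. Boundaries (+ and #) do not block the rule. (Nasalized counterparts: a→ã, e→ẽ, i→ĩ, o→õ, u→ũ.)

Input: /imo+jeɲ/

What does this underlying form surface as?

/i/ before nasal /m/ → [ĩ]
/e/ before nasal /ɲ/ → [ẽ]

[ĩmo+jẽɲ]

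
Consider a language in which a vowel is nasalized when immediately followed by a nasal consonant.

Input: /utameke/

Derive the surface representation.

[utãmeke]

/a/ before nasal /m/ → [ã]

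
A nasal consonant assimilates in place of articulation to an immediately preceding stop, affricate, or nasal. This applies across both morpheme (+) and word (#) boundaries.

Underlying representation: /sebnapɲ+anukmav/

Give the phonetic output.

[sebmapm+anukŋav]

/n/ after /b/ (labial) → [m]
/ɲ/ after /p/ (labial) → [m]
/m/ after /k/ (velar) → [ŋ]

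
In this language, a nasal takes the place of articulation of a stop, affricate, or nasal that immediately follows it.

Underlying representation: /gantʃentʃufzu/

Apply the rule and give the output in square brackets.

/n/ before /tʃ/ (palatal) → [ɲ]
/n/ before /tʃ/ (palatal) → [ɲ]

[gaɲtʃeɲtʃufzu]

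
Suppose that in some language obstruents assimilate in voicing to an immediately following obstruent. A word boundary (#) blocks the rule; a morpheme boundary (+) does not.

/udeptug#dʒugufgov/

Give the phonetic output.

[udeptug#dʒuguvgov]

/f/ before /g/ (voiced) → [v]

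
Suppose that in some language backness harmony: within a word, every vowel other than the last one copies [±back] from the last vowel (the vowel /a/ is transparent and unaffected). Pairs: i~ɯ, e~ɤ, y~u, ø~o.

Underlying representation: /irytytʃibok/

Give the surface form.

[ɯrututʃɯbok]

/i/ harmonizes with /o/ ([+back]) → [ɯ]
/y/ harmonizes with /o/ ([+back]) → [u]
/y/ harmonizes with /o/ ([+back]) → [u]
/i/ harmonizes with /o/ ([+back]) → [ɯ]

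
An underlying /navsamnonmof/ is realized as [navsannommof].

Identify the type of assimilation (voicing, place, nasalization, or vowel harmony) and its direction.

place assimilation, regressive

/m/→[n] /n/→[m].
Each target copies a feature from the following segment, so the direction is regressive.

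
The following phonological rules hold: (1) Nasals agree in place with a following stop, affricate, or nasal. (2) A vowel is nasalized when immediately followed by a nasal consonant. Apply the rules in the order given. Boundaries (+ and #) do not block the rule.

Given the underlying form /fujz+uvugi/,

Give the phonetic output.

Rule 1: no segment meets the rule's conditions; no change.
After rule 1: fujz+uvugi
Rule 2: no segment meets the rule's conditions; no change.

[fujz+uvugi]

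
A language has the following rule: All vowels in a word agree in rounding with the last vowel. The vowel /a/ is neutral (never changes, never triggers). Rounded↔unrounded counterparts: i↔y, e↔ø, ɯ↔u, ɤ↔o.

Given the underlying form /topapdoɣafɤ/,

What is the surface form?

[tɤpapdɤɣafɤ]

/o/ harmonizes with /ɤ/ ([-round]) → [ɤ]
/o/ harmonizes with /ɤ/ ([-round]) → [ɤ]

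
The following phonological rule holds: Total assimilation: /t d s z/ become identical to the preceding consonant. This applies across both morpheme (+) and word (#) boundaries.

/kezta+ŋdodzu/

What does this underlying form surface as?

/t/ after /z/ → [z] (total assimilation)
/d/ after /ŋ/ → [ŋ] (total assimilation)
/z/ after /d/ → [d] (total assimilation)

[kezza+ŋŋoddu]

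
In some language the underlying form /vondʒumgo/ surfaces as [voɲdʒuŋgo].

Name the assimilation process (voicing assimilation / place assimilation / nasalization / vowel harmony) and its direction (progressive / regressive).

place assimilation, regressive

/n/→[ɲ] /m/→[ŋ].
Each target copies a feature from the following segment, so the direction is regressive.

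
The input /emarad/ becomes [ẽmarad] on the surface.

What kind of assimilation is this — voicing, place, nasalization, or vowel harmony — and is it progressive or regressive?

nasalization, regressive

/e/→[ẽ].
Each target copies a feature from the following segment, so the direction is regressive.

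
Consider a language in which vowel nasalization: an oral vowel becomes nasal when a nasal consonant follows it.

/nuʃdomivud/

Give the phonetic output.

/o/ before nasal /m/ → [õ]

[nuʃdõmivud]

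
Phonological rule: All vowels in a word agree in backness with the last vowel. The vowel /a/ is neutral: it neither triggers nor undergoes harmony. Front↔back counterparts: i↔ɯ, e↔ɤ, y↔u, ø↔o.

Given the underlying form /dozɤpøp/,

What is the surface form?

[døzepøp]

/o/ harmonizes with /ø/ ([-back]) → [ø]
/ɤ/ harmonizes with /ø/ ([-back]) → [e]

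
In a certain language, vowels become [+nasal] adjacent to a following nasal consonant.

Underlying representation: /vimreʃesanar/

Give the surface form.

[vĩmreʃesãnar]

/i/ before nasal /m/ → [ĩ]
/a/ before nasal /n/ → [ã]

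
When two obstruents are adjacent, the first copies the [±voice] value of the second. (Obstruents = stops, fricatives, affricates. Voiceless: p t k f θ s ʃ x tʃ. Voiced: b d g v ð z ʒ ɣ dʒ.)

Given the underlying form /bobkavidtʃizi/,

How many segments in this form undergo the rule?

2

/b/ before /k/ (voiceless) → [p]
/d/ before /tʃ/ (voiceless) → [t]
2 segments change.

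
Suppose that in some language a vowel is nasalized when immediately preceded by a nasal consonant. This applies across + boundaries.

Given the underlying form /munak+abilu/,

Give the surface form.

/u/ after nasal /m/ → [ũ]
/a/ after nasal /n/ → [ã]

[mũnãk+abilu]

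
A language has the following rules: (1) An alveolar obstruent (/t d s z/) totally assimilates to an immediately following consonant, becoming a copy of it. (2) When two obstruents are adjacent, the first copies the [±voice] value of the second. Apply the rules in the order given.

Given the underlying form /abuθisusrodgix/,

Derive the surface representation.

[abuθisurroggix]

Rule 1: /s/ before /r/ → [r] (total assimilation)
Rule 1: /d/ before /g/ → [g] (total assimilation)
After rule 1: abuθisurroggix
Rule 2: no segment meets the rule's conditions; no change.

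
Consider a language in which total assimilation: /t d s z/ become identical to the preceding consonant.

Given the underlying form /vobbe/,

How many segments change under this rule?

No segment meets the rule's conditions.

0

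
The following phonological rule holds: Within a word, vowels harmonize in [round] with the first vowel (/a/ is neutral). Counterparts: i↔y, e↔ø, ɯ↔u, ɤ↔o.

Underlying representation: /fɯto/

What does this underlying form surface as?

[fɯtɤ]

/o/ harmonizes with /ɯ/ ([-round]) → [ɤ]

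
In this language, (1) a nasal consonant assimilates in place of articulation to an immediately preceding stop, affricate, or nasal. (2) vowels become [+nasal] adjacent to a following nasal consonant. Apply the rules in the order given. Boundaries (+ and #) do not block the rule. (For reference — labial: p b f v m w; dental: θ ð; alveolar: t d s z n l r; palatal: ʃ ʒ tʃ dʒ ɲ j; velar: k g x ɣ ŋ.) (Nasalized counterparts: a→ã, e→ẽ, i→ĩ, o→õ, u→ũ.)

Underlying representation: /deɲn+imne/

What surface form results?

Rule 1: /n/ after /ɲ/ (palatal) → [ɲ]
Rule 1: /n/ after /m/ (labial) → [m]
After rule 1: deɲɲ+imme
Rule 2: /e/ before nasal /ɲ/ → [ẽ]
Rule 2: /i/ before nasal /m/ → [ĩ]

[dẽɲɲ+ĩmme]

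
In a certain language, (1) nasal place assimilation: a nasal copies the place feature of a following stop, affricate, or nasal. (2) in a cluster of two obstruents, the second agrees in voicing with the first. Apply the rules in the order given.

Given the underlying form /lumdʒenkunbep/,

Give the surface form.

[luɲdʒeŋkumbep]

Rule 1: /m/ before /dʒ/ (palatal) → [ɲ]
Rule 1: /n/ before /k/ (velar) → [ŋ]
Rule 1: /n/ before /b/ (labial) → [m]
After rule 1: luɲdʒeŋkumbep
Rule 2: no segment meets the rule's conditions; no change.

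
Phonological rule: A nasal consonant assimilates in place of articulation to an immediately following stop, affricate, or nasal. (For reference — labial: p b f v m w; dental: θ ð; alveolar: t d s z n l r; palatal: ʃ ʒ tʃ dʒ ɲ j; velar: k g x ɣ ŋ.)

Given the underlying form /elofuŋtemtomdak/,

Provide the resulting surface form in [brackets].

/ŋ/ before /t/ (alveolar) → [n]
/m/ before /t/ (alveolar) → [n]
/m/ before /d/ (alveolar) → [n]

[elofuntentondak]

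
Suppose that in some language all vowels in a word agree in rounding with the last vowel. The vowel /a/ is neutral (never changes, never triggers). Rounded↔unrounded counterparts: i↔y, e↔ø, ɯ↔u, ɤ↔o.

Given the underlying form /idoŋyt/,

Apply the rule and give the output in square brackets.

[ydoŋyt]

/i/ harmonizes with /y/ ([+round]) → [y]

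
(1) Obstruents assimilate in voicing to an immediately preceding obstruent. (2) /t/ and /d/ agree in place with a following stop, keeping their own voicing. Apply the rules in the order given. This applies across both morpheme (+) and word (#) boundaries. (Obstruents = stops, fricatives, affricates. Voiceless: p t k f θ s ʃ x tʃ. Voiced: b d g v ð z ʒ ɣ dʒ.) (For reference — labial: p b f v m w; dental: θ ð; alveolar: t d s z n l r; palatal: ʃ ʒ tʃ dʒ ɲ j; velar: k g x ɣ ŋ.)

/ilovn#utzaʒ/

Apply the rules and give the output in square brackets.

Rule 1: /z/ after /t/ (voiceless) → [s]
After rule 1: ilovn#utsaʒ
Rule 2: no segment meets the rule's conditions; no change.

[ilovn#utsaʒ]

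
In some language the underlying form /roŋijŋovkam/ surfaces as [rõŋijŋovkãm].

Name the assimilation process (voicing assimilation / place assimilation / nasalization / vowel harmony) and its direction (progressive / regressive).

nasalization, regressive

/o/→[õ] /a/→[ã].
Each target copies a feature from the following segment, so the direction is regressive.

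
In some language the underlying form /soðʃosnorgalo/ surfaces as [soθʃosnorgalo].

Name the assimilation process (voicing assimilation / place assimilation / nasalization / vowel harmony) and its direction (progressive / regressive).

/ð/→[θ].
Each target copies a feature from the following segment, so the direction is regressive.

voicing assimilation, regressive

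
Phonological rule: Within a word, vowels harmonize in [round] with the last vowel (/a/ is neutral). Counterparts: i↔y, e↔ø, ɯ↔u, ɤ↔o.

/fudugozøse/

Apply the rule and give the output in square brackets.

/u/ harmonizes with /e/ ([-round]) → [ɯ]
/u/ harmonizes with /e/ ([-round]) → [ɯ]
/o/ harmonizes with /e/ ([-round]) → [ɤ]
/ø/ harmonizes with /e/ ([-round]) → [e]

[fɯdɯgɤzese]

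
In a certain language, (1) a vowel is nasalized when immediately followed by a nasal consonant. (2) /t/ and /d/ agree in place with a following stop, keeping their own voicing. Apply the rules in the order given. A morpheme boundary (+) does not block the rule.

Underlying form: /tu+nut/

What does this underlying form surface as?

Rule 1: /u/ before nasal /n/ → [ũ]
After rule 1: tũ+nut
Rule 2: no segment meets the rule's conditions; no change.

[tũ+nut]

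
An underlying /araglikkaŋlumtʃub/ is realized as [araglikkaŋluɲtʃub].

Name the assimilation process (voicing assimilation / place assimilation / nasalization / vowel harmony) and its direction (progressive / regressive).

place assimilation, regressive

/m/→[ɲ].
Each target copies a feature from the following segment, so the direction is regressive.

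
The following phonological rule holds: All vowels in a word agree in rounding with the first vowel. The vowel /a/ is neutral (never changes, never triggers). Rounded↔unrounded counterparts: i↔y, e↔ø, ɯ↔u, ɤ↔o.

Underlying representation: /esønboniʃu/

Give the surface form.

/ø/ harmonizes with /e/ ([-round]) → [e]
/o/ harmonizes with /e/ ([-round]) → [ɤ]
/u/ harmonizes with /e/ ([-round]) → [ɯ]

[esenbɤniʃɯ]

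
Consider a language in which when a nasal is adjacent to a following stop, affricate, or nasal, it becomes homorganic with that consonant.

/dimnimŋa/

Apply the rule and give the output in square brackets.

/m/ before /n/ (alveolar) → [n]
/m/ before /ŋ/ (velar) → [ŋ]

[dinniŋŋa]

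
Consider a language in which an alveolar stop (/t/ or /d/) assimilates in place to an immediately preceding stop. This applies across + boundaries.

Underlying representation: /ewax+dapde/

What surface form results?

/d/ after /p/ (labial) → [b]

[ewax+dapbe]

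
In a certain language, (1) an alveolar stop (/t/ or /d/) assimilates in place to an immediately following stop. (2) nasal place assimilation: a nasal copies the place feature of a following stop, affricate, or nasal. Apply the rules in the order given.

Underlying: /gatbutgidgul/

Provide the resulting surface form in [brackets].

[gapbukgiggul]

Rule 1: /t/ before /b/ (labial) → [p]
Rule 1: /t/ before /g/ (velar) → [k]
Rule 1: /d/ before /g/ (velar) → [g]
After rule 1: gapbukgiggul
Rule 2: no segment meets the rule's conditions; no change.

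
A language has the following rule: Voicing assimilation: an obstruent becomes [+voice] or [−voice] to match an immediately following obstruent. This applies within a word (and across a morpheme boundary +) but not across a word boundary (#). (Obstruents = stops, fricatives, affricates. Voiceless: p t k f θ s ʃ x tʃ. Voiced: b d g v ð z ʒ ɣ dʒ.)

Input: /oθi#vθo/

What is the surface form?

[oθi#fθo]

/v/ before /θ/ (voiceless) → [f]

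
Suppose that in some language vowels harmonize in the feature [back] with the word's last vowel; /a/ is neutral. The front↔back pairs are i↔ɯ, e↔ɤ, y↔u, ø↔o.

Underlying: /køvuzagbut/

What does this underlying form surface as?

/ø/ harmonizes with /u/ ([+back]) → [o]

[kovuzagbut]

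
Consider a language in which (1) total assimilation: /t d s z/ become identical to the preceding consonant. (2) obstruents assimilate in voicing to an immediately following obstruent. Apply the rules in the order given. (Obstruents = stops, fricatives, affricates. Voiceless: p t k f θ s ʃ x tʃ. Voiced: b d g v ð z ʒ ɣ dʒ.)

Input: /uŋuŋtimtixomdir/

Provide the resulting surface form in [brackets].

[uŋuŋŋimmixommir]

Rule 1: /t/ after /ŋ/ → [ŋ] (total assimilation)
Rule 1: /t/ after /m/ → [m] (total assimilation)
Rule 1: /d/ after /m/ → [m] (total assimilation)
After rule 1: uŋuŋŋimmixommir
Rule 2: no segment meets the rule's conditions; no change.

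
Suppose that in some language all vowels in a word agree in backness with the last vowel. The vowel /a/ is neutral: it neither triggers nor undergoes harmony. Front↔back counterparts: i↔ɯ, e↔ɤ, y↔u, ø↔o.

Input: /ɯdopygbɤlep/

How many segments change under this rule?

3

/ɯ/ harmonizes with /e/ ([-back]) → [i]
/o/ harmonizes with /e/ ([-back]) → [ø]
/ɤ/ harmonizes with /e/ ([-back]) → [e]
3 segments change.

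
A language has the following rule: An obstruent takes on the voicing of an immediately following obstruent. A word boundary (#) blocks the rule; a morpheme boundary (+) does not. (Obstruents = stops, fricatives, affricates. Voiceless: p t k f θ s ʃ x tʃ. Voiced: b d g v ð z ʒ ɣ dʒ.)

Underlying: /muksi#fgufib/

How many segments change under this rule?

/f/ before /g/ (voiced) → [v]
1 segment changes.

1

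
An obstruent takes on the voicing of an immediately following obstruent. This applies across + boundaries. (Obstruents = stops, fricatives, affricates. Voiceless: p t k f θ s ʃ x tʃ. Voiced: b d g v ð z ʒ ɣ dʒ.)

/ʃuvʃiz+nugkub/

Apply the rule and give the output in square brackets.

/v/ before /ʃ/ (voiceless) → [f]
/g/ before /k/ (voiceless) → [k]

[ʃufʃiz+nukkub]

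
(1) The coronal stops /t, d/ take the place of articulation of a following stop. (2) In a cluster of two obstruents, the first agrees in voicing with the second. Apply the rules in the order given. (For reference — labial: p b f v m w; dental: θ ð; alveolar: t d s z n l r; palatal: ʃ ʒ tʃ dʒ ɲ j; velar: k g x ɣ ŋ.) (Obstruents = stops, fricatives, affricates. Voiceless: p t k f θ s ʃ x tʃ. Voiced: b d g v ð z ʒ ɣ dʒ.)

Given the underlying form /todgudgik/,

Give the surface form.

[togguggik]

Rule 1: /d/ before /g/ (velar) → [g]
Rule 1: /d/ before /g/ (velar) → [g]
After rule 1: togguggik
Rule 2: no segment meets the rule's conditions; no change.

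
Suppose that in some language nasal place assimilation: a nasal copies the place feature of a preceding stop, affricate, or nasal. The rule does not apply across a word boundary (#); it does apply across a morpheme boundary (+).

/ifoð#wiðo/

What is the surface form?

[ifoð#wiðo]

no segment meets the rule's conditions; no change.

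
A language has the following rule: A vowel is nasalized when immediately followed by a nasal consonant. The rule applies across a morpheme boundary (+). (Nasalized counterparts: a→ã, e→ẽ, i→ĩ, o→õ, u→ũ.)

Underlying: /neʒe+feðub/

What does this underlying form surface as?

[neʒe+feðub]

no segment meets the rule's conditions; no change.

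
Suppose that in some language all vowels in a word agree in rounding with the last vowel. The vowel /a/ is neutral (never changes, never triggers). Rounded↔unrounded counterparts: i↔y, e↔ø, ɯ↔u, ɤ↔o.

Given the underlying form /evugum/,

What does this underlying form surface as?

[øvugum]

/e/ harmonizes with /u/ ([+round]) → [ø]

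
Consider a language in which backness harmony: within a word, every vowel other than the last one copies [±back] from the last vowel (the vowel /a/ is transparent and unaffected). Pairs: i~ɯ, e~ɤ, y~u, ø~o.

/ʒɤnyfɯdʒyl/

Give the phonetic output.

[ʒenyfidʒyl]

/ɤ/ harmonizes with /y/ ([-back]) → [e]
/ɯ/ harmonizes with /y/ ([-back]) → [i]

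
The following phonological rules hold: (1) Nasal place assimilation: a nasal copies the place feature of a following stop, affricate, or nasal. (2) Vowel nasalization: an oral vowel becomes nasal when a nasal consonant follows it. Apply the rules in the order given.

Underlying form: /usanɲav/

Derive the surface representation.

[usãɲɲav]

Rule 1: /n/ before /ɲ/ (palatal) → [ɲ]
After rule 1: usaɲɲav
Rule 2: /a/ before nasal /ɲ/ → [ã]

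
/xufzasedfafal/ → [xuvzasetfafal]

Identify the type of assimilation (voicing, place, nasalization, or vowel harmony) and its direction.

voicing assimilation, regressive

/f/→[v] /d/→[t].
Each target copies a feature from the following segment, so the direction is regressive.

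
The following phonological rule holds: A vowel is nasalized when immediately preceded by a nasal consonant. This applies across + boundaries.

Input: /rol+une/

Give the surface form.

[rol+unẽ]

/e/ after nasal /n/ → [ẽ]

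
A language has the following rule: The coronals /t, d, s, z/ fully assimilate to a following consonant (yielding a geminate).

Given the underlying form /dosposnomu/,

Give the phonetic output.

/s/ before /p/ → [p] (total assimilation)
/s/ before /n/ → [n] (total assimilation)

[dopponnomu]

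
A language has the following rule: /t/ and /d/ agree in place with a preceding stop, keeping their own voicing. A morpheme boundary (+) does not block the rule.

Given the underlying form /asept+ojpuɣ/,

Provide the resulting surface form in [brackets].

[asepp+ojpuɣ]

/t/ after /p/ (labial) → [p]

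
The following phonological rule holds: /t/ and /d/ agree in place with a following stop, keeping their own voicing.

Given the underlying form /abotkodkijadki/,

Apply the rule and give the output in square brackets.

/t/ before /k/ (velar) → [k]
/d/ before /k/ (velar) → [g]
/d/ before /k/ (velar) → [g]

[abokkogkijagki]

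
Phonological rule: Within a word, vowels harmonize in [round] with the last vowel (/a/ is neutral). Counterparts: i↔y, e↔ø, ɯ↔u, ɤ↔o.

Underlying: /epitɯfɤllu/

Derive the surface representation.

[øpytufollu]

/e/ harmonizes with /u/ ([+round]) → [ø]
/i/ harmonizes with /u/ ([+round]) → [y]
/ɯ/ harmonizes with /u/ ([+round]) → [u]
/ɤ/ harmonizes with /u/ ([+round]) → [o]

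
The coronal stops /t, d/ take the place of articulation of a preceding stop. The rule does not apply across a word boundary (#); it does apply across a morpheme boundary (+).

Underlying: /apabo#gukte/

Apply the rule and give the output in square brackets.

[apabo#gukke]

/t/ after /k/ (velar) → [k]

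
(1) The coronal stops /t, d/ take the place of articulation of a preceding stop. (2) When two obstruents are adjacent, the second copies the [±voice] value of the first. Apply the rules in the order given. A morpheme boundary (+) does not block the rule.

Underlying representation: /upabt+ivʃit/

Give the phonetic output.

Rule 1: /t/ after /b/ (labial) → [p]
After rule 1: upabp+ivʃit
Rule 2: /p/ after /b/ (voiced) → [b]
Rule 2: /ʃ/ after /v/ (voiced) → [ʒ]

[upabb+ivʒit]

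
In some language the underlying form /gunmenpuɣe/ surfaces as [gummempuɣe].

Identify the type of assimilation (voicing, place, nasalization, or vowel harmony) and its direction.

place assimilation, regressive

/n/→[m] /n/→[m].
Each target copies a feature from the following segment, so the direction is regressive.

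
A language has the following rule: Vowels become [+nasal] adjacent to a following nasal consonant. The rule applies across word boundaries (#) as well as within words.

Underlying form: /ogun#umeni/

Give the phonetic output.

/u/ before nasal /n/ → [ũ]
/u/ before nasal /m/ → [ũ]
/e/ before nasal /n/ → [ẽ]

[ogũn#ũmẽni]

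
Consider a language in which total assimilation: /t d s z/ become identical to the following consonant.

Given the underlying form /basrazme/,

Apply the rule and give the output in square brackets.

/s/ before /r/ → [r] (total assimilation)
/z/ before /m/ → [m] (total assimilation)

[barramme]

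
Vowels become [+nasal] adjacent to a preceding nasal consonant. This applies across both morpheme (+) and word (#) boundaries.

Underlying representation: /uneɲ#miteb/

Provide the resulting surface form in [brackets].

/e/ after nasal /n/ → [ẽ]
/i/ after nasal /m/ → [ĩ]

[unẽɲ#mĩteb]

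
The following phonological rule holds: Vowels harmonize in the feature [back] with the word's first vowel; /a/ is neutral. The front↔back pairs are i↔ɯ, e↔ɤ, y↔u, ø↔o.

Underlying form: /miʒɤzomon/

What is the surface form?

/ɤ/ harmonizes with /i/ ([-back]) → [e]
/o/ harmonizes with /i/ ([-back]) → [ø]
/o/ harmonizes with /i/ ([-back]) → [ø]

[miʒezømøn]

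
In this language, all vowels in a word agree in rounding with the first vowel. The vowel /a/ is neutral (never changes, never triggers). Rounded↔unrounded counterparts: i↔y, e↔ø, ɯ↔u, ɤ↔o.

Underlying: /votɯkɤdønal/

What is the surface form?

[votukodønal]

/ɯ/ harmonizes with /o/ ([+round]) → [u]
/ɤ/ harmonizes with /o/ ([+round]) → [o]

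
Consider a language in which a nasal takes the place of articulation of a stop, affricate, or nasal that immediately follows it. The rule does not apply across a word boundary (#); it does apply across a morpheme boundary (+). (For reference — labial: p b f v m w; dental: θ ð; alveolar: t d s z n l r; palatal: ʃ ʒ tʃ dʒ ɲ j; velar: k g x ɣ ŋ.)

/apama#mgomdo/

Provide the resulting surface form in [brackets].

[apama#ŋgondo]

/m/ before /g/ (velar) → [ŋ]
/m/ before /d/ (alveolar) → [n]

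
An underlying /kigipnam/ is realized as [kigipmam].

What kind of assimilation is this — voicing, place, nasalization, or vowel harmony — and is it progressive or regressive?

/n/→[m].
Each target copies a feature from the preceding segment, so the direction is progressive.

place assimilation, progressive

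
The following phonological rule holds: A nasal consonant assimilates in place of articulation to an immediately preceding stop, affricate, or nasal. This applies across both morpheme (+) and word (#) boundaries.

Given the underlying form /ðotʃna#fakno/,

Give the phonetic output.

/n/ after /tʃ/ (palatal) → [ɲ]
/n/ after /k/ (velar) → [ŋ]

[ðotʃɲa#fakŋo]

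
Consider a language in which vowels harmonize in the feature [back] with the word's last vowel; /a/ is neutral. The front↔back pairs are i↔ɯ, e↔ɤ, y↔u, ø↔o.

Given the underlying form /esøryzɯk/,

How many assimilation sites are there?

/e/ harmonizes with /ɯ/ ([+back]) → [ɤ]
/ø/ harmonizes with /ɯ/ ([+back]) → [o]
/y/ harmonizes with /ɯ/ ([+back]) → [u]
3 segments change.

3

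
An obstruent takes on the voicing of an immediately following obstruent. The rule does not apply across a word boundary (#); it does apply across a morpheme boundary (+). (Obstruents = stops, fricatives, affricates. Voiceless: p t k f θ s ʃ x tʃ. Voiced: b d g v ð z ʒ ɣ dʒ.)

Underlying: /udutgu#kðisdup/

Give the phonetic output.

[ududgu#gðizdup]

/t/ before /g/ (voiced) → [d]
/k/ before /ð/ (voiced) → [g]
/s/ before /d/ (voiced) → [z]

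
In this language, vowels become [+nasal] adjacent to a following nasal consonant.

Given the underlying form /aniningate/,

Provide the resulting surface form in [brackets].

[ãnĩnĩngate]

/a/ before nasal /n/ → [ã]
/i/ before nasal /n/ → [ĩ]
/i/ before nasal /n/ → [ĩ]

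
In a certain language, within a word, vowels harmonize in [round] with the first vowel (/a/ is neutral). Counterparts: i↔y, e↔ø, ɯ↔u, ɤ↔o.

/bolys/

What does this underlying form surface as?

[bolys]

no segment meets the rule's conditions; no change.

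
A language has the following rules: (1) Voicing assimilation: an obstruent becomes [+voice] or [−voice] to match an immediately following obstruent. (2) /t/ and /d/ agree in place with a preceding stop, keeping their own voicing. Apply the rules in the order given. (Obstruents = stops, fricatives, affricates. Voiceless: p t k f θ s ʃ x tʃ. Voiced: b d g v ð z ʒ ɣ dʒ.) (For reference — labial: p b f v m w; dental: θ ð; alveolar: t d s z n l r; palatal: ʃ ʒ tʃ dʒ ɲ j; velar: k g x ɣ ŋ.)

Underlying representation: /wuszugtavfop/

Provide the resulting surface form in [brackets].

Rule 1: /s/ before /z/ (voiced) → [z]
Rule 1: /g/ before /t/ (voiceless) → [k]
Rule 1: /v/ before /f/ (voiceless) → [f]
After rule 1: wuzzuktaffop
Rule 2: /t/ after /k/ (velar) → [k]

[wuzzukkaffop]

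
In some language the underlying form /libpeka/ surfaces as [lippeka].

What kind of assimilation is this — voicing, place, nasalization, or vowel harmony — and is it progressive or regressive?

/b/→[p].
Each target copies a feature from the following segment, so the direction is regressive.

voicing assimilation, regressive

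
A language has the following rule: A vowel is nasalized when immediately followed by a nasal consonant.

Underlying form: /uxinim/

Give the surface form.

[uxĩnĩm]

/i/ before nasal /n/ → [ĩ]
/i/ before nasal /m/ → [ĩ]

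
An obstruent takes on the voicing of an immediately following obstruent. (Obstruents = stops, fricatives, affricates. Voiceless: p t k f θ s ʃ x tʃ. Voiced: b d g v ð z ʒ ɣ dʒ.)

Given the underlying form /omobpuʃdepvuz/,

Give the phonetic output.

/b/ before /p/ (voiceless) → [p]
/ʃ/ before /d/ (voiced) → [ʒ]
/p/ before /v/ (voiced) → [b]

[omoppuʒdebvuz]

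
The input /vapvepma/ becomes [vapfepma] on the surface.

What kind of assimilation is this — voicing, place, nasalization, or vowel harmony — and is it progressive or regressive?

voicing assimilation, progressive

/v/→[f].
Each target copies a feature from the preceding segment, so the direction is progressive.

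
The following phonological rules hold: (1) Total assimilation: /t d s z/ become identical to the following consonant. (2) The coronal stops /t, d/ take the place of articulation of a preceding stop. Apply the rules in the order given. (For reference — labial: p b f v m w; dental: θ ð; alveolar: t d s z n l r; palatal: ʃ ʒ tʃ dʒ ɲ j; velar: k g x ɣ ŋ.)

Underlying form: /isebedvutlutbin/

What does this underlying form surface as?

[isebevvullubbin]

Rule 1: /d/ before /v/ → [v] (total assimilation)
Rule 1: /t/ before /l/ → [l] (total assimilation)
Rule 1: /t/ before /b/ → [b] (total assimilation)
After rule 1: isebevvullubbin
Rule 2: no segment meets the rule's conditions; no change.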